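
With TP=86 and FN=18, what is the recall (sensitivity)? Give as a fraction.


Recall = TP / (TP + FN) = 86 / 104 = 43/52.

43/52


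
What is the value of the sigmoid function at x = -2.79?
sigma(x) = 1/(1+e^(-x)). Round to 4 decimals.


sigma(-2.79) = 1/(1+e^(2.79)) = 1/(1+16.281020) = 1/17.281020 = 0.0579.

0.0579


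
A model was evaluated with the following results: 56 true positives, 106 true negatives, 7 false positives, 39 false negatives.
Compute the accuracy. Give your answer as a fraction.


Accuracy = (TP + TN) / (TP + TN + FP + FN) = (56 + 106) / 208 = 81/104.

81/104


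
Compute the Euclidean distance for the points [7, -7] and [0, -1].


d = sqrt(sum of squared differences). (7-0)^2=49, (-7--1)^2=36. Sum = 85.

sqrt(85)


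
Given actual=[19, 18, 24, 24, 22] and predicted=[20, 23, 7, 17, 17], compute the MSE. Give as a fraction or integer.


MSE = (1/5) * ((19-20)^2=1 + (18-23)^2=25 + (24-7)^2=289 + (24-17)^2=49 + (22-17)^2=25). Sum = 389. MSE = 389/5.

389/5


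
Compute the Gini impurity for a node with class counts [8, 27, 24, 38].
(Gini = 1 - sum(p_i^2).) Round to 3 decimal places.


Total = 97. Proportions: 8/97, 27/97, 24/97, 38/97. sum(p_i^2) = 0.2990. Gini = 1 - 0.2990 = 0.7010, which rounds to 0.701.

0.701


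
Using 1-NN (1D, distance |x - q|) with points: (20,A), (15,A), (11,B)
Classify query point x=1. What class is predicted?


Distances: |20-1|=19, |15-1|=14, |11-1|=10. 1 nearest: (11,B). Counts: {'B': 1}. Majority class: B.

B


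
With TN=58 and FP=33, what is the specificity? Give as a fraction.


Specificity = TN / (TN + FP) = 58 / 91 = 58/91.

58/91


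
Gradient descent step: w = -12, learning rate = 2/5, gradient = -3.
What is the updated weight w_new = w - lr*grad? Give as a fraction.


w_new = -12 - 2/5 * -3 = -12 - -6/5 = -54/5.

-54/5


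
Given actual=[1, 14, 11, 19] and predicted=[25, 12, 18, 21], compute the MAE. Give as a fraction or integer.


MAE = (1/4) * (|1-25|=24 + |14-12|=2 + |11-18|=7 + |19-21|=2). Sum = 35. MAE = 35/4.

35/4


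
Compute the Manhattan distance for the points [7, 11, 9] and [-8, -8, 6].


d = sum of absolute differences: |7--8|=15 + |11--8|=19 + |9-6|=3 = 37.

37


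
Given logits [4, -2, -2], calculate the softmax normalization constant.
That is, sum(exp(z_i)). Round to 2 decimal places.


Denom = e^4=54.5982 + e^-2=0.1353 + e^-2=0.1353. Sum = 54.8688, which rounds to 54.87.

54.87


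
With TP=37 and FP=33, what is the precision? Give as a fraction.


Precision = TP / (TP + FP) = 37 / 70 = 37/70.

37/70


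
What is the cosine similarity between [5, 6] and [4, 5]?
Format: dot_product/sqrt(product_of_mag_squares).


dot = 50. |a|^2 = 61, |b|^2 = 41. cos = 50/sqrt(2501).

50/sqrt(2501)


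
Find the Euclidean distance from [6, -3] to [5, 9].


d = sqrt(sum of squared differences). (6-5)^2=1, (-3-9)^2=144. Sum = 145.

sqrt(145)


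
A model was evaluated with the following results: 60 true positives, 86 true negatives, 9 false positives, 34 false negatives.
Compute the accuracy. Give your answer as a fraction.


Accuracy = (TP + TN) / (TP + TN + FP + FN) = (60 + 86) / 189 = 146/189.

146/189


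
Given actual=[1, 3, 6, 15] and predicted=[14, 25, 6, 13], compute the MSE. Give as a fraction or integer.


MSE = (1/4) * ((1-14)^2=169 + (3-25)^2=484 + (6-6)^2=0 + (15-13)^2=4). Sum = 657. MSE = 657/4.

657/4


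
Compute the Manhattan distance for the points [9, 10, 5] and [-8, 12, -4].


d = sum of absolute differences: |9--8|=17 + |10-12|=2 + |5--4|=9 = 28.

28


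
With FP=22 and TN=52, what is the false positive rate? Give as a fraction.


FPR = FP / (FP + TN) = 22 / 74 = 11/37.

11/37


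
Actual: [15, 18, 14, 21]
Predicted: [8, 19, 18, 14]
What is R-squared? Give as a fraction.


Mean(y) = 17. SS_res = 115. SS_tot = 30. R^2 = 1 - 115/(30) = -17/6.

-17/6


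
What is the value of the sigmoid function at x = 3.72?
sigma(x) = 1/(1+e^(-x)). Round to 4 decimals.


sigma(3.72) = 1/(1+e^(-3.72)) = 1/(1+0.024234) = 1/1.024234 = 0.9763.

0.9763


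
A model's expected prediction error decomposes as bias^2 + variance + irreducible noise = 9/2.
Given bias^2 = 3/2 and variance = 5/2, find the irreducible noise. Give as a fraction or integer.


Total error = bias^2 + variance + irreducible noise. So irreducible noise = 9/2 - 3/2 - 5/2 = 1/2.

1/2


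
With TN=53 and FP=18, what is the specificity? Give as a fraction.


Specificity = TN / (TN + FP) = 53 / 71 = 53/71.

53/71


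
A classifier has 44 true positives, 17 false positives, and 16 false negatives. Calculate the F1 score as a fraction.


Precision = 44/61 = 44/61. Recall = 44/60 = 11/15. F1 = 2*P*R/(P+R) = 8/11.

8/11


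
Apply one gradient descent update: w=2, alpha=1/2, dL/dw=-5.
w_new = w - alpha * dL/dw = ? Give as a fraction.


w_new = 2 - 1/2 * -5 = 2 - -5/2 = 9/2.

9/2


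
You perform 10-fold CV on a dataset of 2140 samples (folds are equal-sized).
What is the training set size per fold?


Each validation fold has 2140/10 = 214 samples. Training set = 2140 - 214 = 1926.

1926


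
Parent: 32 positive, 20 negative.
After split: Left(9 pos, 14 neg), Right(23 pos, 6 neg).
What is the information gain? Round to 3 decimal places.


H(parent) = 0.9612. H(left) = 0.9656, H(right) = 0.7355. Weighted = (23/52)*0.9656 + (29/52)*0.7355 = 0.8373. IG = 0.9612 - 0.8373 = 0.1239, which rounds to 0.124.

0.124


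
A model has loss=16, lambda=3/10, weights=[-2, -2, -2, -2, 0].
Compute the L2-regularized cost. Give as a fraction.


L2 sq norm = sum(w^2) = 16. J = 16 + 3/10 * 16 = 104/5.

104/5


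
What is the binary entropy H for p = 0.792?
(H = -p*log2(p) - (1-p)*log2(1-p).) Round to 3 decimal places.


H = -0.792*log2(0.792) - 0.208*log2(0.208) = 0.738.

0.738


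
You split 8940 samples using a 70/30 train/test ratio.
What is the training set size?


Test set = 8940 * 30% = 2682. Training set = 8940 - 2682 = 6258.

6258


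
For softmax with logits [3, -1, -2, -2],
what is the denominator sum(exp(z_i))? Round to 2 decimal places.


Denom = e^3=20.0855 + e^-1=0.3679 + e^-2=0.1353 + e^-2=0.1353. Sum = 20.7240, which rounds to 20.72.

20.72


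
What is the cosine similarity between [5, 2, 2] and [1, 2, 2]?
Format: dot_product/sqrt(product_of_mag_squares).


dot = 13. |a|^2 = 33, |b|^2 = 9. cos = 13/sqrt(297).

13/sqrt(297)


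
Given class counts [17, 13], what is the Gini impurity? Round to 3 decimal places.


Total = 30. Proportions: 17/30, 13/30. sum(p_i^2) = 0.5089. Gini = 1 - 0.5089 = 0.4911, which rounds to 0.491.

0.491


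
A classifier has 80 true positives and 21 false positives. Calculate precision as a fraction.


Precision = TP / (TP + FP) = 80 / 101 = 80/101.

80/101


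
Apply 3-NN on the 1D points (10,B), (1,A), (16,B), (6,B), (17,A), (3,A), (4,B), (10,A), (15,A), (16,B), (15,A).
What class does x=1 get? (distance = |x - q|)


Distances: |10-1|=9, |1-1|=0, |16-1|=15, |6-1|=5, |17-1|=16, |3-1|=2, |4-1|=3, |10-1|=9, |15-1|=14, |16-1|=15, |15-1|=14. 3 nearest: (1,A), (3,A), (4,B). Counts: {'A': 2, 'B': 1}. Majority class: A.

A


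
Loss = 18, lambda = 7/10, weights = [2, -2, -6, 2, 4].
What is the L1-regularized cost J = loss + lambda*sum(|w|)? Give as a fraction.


L1 norm = sum(|w|) = 16. J = 18 + 7/10 * 16 = 146/5.

146/5


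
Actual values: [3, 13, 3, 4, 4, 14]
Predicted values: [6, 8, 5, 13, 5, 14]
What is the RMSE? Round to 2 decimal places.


MSE = 20.0000. RMSE = sqrt(20.0000) = 4.47.

4.47


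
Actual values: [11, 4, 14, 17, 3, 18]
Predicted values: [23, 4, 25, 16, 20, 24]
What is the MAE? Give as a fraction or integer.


MAE = (1/6) * (|11-23|=12 + |4-4|=0 + |14-25|=11 + |17-16|=1 + |3-20|=17 + |18-24|=6). Sum = 47. MAE = 47/6.

47/6


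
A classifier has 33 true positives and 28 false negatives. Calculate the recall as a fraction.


Recall = TP / (TP + FN) = 33 / 61 = 33/61.

33/61


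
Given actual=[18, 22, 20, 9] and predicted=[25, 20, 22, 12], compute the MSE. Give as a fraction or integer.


MSE = (1/4) * ((18-25)^2=49 + (22-20)^2=4 + (20-22)^2=4 + (9-12)^2=9). Sum = 66. MSE = 33/2.

33/2


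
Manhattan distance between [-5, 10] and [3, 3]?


d = sum of absolute differences: |-5-3|=8 + |10-3|=7 = 15.

15


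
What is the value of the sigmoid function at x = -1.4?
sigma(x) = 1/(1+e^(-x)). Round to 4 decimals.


sigma(-1.4) = 1/(1+e^(1.4)) = 1/(1+4.055200) = 1/5.055200 = 0.1978.

0.1978


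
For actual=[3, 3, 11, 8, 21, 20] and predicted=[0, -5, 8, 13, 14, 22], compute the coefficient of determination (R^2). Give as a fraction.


Mean(y) = 11. SS_res = 160. SS_tot = 318. R^2 = 1 - 160/(318) = 79/159.

79/159


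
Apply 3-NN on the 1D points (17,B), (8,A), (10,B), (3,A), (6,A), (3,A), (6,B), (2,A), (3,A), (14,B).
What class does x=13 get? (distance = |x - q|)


Distances: |17-13|=4, |8-13|=5, |10-13|=3, |3-13|=10, |6-13|=7, |3-13|=10, |6-13|=7, |2-13|=11, |3-13|=10, |14-13|=1. 3 nearest: (14,B), (10,B), (17,B). Counts: {'B': 3}. Majority class: B.

B


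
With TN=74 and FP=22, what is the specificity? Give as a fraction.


Specificity = TN / (TN + FP) = 74 / 96 = 37/48.

37/48


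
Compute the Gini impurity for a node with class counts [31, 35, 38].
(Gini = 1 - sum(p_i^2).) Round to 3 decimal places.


Total = 104. Proportions: 31/104, 35/104, 38/104. sum(p_i^2) = 0.3356. Gini = 1 - 0.3356 = 0.6644, which rounds to 0.664.

0.664


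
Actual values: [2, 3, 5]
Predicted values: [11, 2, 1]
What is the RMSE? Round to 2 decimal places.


MSE = 32.6667. RMSE = sqrt(32.6667) = 5.72.

5.72


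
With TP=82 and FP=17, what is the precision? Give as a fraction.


Precision = TP / (TP + FP) = 82 / 99 = 82/99.

82/99


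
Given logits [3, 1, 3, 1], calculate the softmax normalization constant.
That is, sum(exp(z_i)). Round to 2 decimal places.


Denom = e^3=20.0855 + e^1=2.7183 + e^3=20.0855 + e^1=2.7183. Sum = 45.6076, which rounds to 45.61.

45.61


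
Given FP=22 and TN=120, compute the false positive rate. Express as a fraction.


FPR = FP / (FP + TN) = 22 / 142 = 11/71.

11/71


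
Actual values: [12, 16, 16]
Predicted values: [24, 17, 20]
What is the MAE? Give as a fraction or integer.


MAE = (1/3) * (|12-24|=12 + |16-17|=1 + |16-20|=4). Sum = 17. MAE = 17/3.

17/3


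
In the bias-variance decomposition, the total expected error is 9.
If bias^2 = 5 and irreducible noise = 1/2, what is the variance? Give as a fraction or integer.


Total error = bias^2 + variance + irreducible noise. So variance = 9 - 5 - 1/2 = 7/2.

7/2


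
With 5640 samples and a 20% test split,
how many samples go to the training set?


Test set = 5640 * 20% = 1128. Training set = 5640 - 1128 = 4512.

4512


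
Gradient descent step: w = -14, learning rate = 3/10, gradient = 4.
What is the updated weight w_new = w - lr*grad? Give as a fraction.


w_new = -14 - 3/10 * 4 = -14 - 6/5 = -76/5.

-76/5


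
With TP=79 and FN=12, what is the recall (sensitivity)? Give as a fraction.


Recall = TP / (TP + FN) = 79 / 91 = 79/91.

79/91


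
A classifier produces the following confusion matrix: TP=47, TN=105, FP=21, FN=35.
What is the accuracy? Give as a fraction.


Accuracy = (TP + TN) / (TP + TN + FP + FN) = (47 + 105) / 208 = 19/26.

19/26


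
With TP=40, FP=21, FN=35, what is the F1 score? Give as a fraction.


Precision = 40/61 = 40/61. Recall = 40/75 = 8/15. F1 = 2*P*R/(P+R) = 10/17.

10/17


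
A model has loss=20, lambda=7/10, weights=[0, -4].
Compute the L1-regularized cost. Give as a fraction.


L1 norm = sum(|w|) = 4. J = 20 + 7/10 * 4 = 114/5.

114/5


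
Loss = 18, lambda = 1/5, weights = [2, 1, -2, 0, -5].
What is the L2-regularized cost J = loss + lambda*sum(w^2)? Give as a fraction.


L2 sq norm = sum(w^2) = 34. J = 18 + 1/5 * 34 = 124/5.

124/5


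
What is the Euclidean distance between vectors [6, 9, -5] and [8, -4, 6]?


d = sqrt(sum of squared differences). (6-8)^2=4, (9--4)^2=169, (-5-6)^2=121. Sum = 294.

sqrt(294)


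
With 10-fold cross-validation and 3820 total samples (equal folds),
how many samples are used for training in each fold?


Each validation fold has 3820/10 = 382 samples. Training set = 3820 - 382 = 3438.

3438


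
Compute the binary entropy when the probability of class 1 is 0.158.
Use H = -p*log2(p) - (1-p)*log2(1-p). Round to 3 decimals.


H = -0.158*log2(0.158) - 0.842*log2(0.842) = 0.630.

0.630


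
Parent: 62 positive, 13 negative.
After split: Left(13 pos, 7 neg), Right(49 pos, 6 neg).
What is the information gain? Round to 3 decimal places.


H(parent) = 0.6653. H(left) = 0.9341, H(right) = 0.4972. Weighted = (20/75)*0.9341 + (55/75)*0.4972 = 0.6137. IG = 0.6653 - 0.6137 = 0.0516, which rounds to 0.052.

0.052


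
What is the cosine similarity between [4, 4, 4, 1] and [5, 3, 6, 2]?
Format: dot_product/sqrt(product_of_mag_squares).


dot = 58. |a|^2 = 49, |b|^2 = 74. cos = 58/sqrt(3626).

58/sqrt(3626)


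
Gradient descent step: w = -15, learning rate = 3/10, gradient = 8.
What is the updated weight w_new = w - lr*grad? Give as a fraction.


w_new = -15 - 3/10 * 8 = -15 - 12/5 = -87/5.

-87/5


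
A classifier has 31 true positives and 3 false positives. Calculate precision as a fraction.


Precision = TP / (TP + FP) = 31 / 34 = 31/34.

31/34


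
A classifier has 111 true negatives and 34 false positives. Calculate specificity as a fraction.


Specificity = TN / (TN + FP) = 111 / 145 = 111/145.

111/145


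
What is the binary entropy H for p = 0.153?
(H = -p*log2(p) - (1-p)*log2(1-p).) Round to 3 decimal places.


H = -0.153*log2(0.153) - 0.847*log2(0.847) = 0.617.

0.617


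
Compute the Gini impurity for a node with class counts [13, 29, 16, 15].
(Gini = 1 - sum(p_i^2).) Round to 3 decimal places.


Total = 73. Proportions: 13/73, 29/73, 16/73, 15/73. sum(p_i^2) = 0.2798. Gini = 1 - 0.2798 = 0.7202, which rounds to 0.720.

0.720


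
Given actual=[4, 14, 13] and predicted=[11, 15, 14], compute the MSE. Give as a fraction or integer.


MSE = (1/3) * ((4-11)^2=49 + (14-15)^2=1 + (13-14)^2=1). Sum = 51. MSE = 17.

17


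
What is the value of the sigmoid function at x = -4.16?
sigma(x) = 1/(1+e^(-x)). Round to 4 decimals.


sigma(-4.16) = 1/(1+e^(4.16)) = 1/(1+64.071523) = 1/65.071523 = 0.0154.

0.0154


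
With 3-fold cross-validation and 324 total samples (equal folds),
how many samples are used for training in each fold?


Each validation fold has 324/3 = 108 samples. Training set = 324 - 108 = 216.

216


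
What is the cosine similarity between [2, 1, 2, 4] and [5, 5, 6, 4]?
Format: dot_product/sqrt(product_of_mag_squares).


dot = 43. |a|^2 = 25, |b|^2 = 102. cos = 43/sqrt(2550).

43/sqrt(2550)


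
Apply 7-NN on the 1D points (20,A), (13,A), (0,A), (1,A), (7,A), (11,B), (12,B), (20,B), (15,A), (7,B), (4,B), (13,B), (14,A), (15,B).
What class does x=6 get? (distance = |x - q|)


Distances: |20-6|=14, |13-6|=7, |0-6|=6, |1-6|=5, |7-6|=1, |11-6|=5, |12-6|=6, |20-6|=14, |15-6|=9, |7-6|=1, |4-6|=2, |13-6|=7, |14-6|=8, |15-6|=9. 7 nearest: (7,A), (7,B), (4,B), (1,A), (11,B), (0,A), (12,B). Counts: {'A': 3, 'B': 4}. Majority class: B.

B


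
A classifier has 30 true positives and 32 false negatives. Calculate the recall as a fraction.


Recall = TP / (TP + FN) = 30 / 62 = 15/31.

15/31


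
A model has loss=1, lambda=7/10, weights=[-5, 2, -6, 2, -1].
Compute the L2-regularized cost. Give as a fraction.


L2 sq norm = sum(w^2) = 70. J = 1 + 7/10 * 70 = 50.

50


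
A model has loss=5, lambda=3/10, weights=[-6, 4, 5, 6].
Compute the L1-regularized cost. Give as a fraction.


L1 norm = sum(|w|) = 21. J = 5 + 3/10 * 21 = 113/10.

113/10


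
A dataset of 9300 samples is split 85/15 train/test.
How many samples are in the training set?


Test set = 9300 * 15% = 1395. Training set = 9300 - 1395 = 7905.

7905


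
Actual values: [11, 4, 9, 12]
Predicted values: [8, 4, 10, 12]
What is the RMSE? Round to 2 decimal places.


MSE = 2.5000. RMSE = sqrt(2.5000) = 1.58.

1.58


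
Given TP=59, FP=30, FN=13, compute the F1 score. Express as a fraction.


Precision = 59/89 = 59/89. Recall = 59/72 = 59/72. F1 = 2*P*R/(P+R) = 118/161.

118/161


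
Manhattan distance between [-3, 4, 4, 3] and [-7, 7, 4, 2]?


d = sum of absolute differences: |-3--7|=4 + |4-7|=3 + |4-4|=0 + |3-2|=1 = 8.

8


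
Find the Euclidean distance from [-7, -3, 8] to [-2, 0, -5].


d = sqrt(sum of squared differences). (-7--2)^2=25, (-3-0)^2=9, (8--5)^2=169. Sum = 203.

sqrt(203)


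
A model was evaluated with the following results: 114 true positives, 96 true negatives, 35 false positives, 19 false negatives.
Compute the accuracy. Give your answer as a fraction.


Accuracy = (TP + TN) / (TP + TN + FP + FN) = (114 + 96) / 264 = 35/44.

35/44


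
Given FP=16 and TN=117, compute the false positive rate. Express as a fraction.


FPR = FP / (FP + TN) = 16 / 133 = 16/133.

16/133


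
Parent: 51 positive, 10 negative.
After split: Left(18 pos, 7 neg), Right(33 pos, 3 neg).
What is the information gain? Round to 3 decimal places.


H(parent) = 0.6436. H(left) = 0.8555, H(right) = 0.4138. Weighted = (25/61)*0.8555 + (36/61)*0.4138 = 0.5948. IG = 0.6436 - 0.5948 = 0.0488, which rounds to 0.049.

0.049


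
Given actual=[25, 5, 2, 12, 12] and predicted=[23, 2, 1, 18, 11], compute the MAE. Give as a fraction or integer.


MAE = (1/5) * (|25-23|=2 + |5-2|=3 + |2-1|=1 + |12-18|=6 + |12-11|=1). Sum = 13. MAE = 13/5.

13/5


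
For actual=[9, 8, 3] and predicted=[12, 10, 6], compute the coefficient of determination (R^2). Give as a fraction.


Mean(y) = 20/3. SS_res = 22. SS_tot = 62/3. R^2 = 1 - 22/(62/3) = -2/31.

-2/31


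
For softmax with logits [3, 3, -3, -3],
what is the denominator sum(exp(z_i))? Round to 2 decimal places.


Denom = e^3=20.0855 + e^3=20.0855 + e^-3=0.0498 + e^-3=0.0498. Sum = 40.2706, which rounds to 40.27.

40.27


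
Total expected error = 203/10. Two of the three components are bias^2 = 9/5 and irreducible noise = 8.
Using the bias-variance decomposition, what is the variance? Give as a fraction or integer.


Total error = bias^2 + variance + irreducible noise. So variance = 203/10 - 9/5 - 8 = 21/2.

21/2


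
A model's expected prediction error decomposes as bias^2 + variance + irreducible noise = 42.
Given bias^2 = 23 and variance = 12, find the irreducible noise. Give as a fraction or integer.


Total error = bias^2 + variance + irreducible noise. So irreducible noise = 42 - 23 - 12 = 7.

7


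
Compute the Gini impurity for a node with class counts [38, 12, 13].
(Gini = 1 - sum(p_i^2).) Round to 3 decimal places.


Total = 63. Proportions: 38/63, 12/63, 13/63. sum(p_i^2) = 0.4427. Gini = 1 - 0.4427 = 0.5573, which rounds to 0.557.

0.557


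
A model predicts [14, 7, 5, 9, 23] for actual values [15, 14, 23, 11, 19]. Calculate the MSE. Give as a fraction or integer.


MSE = (1/5) * ((15-14)^2=1 + (14-7)^2=49 + (23-5)^2=324 + (11-9)^2=4 + (19-23)^2=16). Sum = 394. MSE = 394/5.

394/5


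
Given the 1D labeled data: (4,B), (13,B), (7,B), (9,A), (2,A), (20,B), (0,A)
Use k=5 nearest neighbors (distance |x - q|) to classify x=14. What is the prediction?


Distances: |4-14|=10, |13-14|=1, |7-14|=7, |9-14|=5, |2-14|=12, |20-14|=6, |0-14|=14. 5 nearest: (13,B), (9,A), (20,B), (7,B), (4,B). Counts: {'B': 4, 'A': 1}. Majority class: B.

B


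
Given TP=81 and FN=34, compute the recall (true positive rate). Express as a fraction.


Recall = TP / (TP + FN) = 81 / 115 = 81/115.

81/115


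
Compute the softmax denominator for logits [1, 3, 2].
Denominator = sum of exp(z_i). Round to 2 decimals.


Denom = e^1=2.7183 + e^3=20.0855 + e^2=7.3891. Sum = 30.1929, which rounds to 30.19.

30.19


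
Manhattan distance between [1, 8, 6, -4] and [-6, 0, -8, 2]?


d = sum of absolute differences: |1--6|=7 + |8-0|=8 + |6--8|=14 + |-4-2|=6 = 35.

35


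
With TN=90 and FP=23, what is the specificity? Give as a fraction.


Specificity = TN / (TN + FP) = 90 / 113 = 90/113.

90/113


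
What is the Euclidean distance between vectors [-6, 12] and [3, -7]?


d = sqrt(sum of squared differences). (-6-3)^2=81, (12--7)^2=361. Sum = 442.

sqrt(442)


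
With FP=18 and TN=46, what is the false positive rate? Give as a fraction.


FPR = FP / (FP + TN) = 18 / 64 = 9/32.

9/32


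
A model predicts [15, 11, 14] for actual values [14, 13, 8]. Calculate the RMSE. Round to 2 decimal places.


MSE = 13.6667. RMSE = sqrt(13.6667) = 3.70.

3.70


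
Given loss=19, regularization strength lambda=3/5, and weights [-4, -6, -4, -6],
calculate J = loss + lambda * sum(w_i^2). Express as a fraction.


L2 sq norm = sum(w^2) = 104. J = 19 + 3/5 * 104 = 407/5.

407/5


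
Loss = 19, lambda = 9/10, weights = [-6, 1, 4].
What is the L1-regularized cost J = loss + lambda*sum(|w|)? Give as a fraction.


L1 norm = sum(|w|) = 11. J = 19 + 9/10 * 11 = 289/10.

289/10


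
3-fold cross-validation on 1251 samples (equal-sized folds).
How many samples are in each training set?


Each validation fold has 1251/3 = 417 samples. Training set = 1251 - 417 = 834.

834


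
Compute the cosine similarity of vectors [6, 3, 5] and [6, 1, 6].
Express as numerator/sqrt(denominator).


dot = 69. |a|^2 = 70, |b|^2 = 73. cos = 69/sqrt(5110).

69/sqrt(5110)


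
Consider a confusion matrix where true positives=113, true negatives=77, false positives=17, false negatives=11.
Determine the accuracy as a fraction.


Accuracy = (TP + TN) / (TP + TN + FP + FN) = (113 + 77) / 218 = 95/109.

95/109


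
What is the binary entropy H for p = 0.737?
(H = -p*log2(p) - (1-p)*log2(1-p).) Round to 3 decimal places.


H = -0.737*log2(0.737) - 0.263*log2(0.263) = 0.831.

0.831


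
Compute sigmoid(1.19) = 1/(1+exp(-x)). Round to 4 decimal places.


sigma(1.19) = 1/(1+e^(-1.19)) = 1/(1+0.304221) = 1/1.304221 = 0.7667.

0.7667


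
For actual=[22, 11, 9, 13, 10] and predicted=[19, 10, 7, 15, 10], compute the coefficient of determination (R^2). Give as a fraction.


Mean(y) = 13. SS_res = 18. SS_tot = 110. R^2 = 1 - 18/(110) = 46/55.

46/55


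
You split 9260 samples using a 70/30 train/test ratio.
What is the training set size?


Test set = 9260 * 30% = 2778. Training set = 9260 - 2778 = 6482.

6482


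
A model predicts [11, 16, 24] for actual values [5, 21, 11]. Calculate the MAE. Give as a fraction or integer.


MAE = (1/3) * (|5-11|=6 + |21-16|=5 + |11-24|=13). Sum = 24. MAE = 8.

8


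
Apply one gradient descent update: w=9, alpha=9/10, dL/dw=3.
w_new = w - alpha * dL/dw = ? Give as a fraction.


w_new = 9 - 9/10 * 3 = 9 - 27/10 = 63/10.

63/10


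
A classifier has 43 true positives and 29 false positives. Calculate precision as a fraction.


Precision = TP / (TP + FP) = 43 / 72 = 43/72.

43/72


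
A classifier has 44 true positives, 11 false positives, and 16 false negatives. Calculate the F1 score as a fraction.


Precision = 44/55 = 4/5. Recall = 44/60 = 11/15. F1 = 2*P*R/(P+R) = 88/115.

88/115


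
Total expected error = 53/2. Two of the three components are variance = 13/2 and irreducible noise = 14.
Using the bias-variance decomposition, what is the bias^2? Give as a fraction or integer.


Total error = bias^2 + variance + irreducible noise. So bias^2 = 53/2 - 13/2 - 14 = 6.

6


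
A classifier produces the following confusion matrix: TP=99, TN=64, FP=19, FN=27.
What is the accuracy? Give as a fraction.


Accuracy = (TP + TN) / (TP + TN + FP + FN) = (99 + 64) / 209 = 163/209.

163/209


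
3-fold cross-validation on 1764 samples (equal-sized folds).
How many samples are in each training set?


Each validation fold has 1764/3 = 588 samples. Training set = 1764 - 588 = 1176.

1176


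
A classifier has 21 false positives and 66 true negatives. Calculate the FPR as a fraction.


FPR = FP / (FP + TN) = 21 / 87 = 7/29.

7/29


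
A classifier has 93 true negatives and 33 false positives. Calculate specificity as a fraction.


Specificity = TN / (TN + FP) = 93 / 126 = 31/42.

31/42


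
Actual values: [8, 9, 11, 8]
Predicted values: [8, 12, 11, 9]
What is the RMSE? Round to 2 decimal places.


MSE = 2.5000. RMSE = sqrt(2.5000) = 1.58.

1.58


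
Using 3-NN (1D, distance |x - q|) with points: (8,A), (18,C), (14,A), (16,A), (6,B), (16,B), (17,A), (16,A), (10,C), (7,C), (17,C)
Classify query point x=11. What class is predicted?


Distances: |8-11|=3, |18-11|=7, |14-11|=3, |16-11|=5, |6-11|=5, |16-11|=5, |17-11|=6, |16-11|=5, |10-11|=1, |7-11|=4, |17-11|=6. 3 nearest: (10,C), (8,A), (14,A). Counts: {'C': 1, 'A': 2}. Majority class: A.

A


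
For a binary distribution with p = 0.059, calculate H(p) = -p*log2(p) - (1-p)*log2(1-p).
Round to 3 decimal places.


H = -0.059*log2(0.059) - 0.941*log2(0.941) = 0.323.

0.323


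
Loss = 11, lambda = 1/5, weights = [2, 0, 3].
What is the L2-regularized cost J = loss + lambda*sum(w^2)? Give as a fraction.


L2 sq norm = sum(w^2) = 13. J = 11 + 1/5 * 13 = 68/5.

68/5


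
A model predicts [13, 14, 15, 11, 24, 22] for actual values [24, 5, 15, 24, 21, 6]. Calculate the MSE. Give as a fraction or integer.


MSE = (1/6) * ((24-13)^2=121 + (5-14)^2=81 + (15-15)^2=0 + (24-11)^2=169 + (21-24)^2=9 + (6-22)^2=256). Sum = 636. MSE = 106.

106


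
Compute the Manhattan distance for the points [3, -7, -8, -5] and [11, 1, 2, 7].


d = sum of absolute differences: |3-11|=8 + |-7-1|=8 + |-8-2|=10 + |-5-7|=12 = 38.

38


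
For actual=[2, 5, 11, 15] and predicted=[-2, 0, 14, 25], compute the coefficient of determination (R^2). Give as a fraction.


Mean(y) = 33/4. SS_res = 150. SS_tot = 411/4. R^2 = 1 - 150/(411/4) = -63/137.

-63/137


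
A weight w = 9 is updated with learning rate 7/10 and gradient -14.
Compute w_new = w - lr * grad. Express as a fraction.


w_new = 9 - 7/10 * -14 = 9 - -49/5 = 94/5.

94/5


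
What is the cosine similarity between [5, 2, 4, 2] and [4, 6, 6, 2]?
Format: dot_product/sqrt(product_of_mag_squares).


dot = 60. |a|^2 = 49, |b|^2 = 92. cos = 60/sqrt(4508).

60/sqrt(4508)


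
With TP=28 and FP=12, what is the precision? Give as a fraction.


Precision = TP / (TP + FP) = 28 / 40 = 7/10.

7/10


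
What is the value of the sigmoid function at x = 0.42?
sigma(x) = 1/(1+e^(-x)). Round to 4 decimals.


sigma(0.42) = 1/(1+e^(-0.42)) = 1/(1+0.657047) = 1/1.657047 = 0.6035.

0.6035


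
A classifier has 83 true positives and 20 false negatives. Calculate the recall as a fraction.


Recall = TP / (TP + FN) = 83 / 103 = 83/103.

83/103


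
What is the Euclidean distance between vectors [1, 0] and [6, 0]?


d = sqrt(sum of squared differences). (1-6)^2=25, (0-0)^2=0. Sum = 25.

5


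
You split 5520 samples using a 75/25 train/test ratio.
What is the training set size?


Test set = 5520 * 25% = 1380. Training set = 5520 - 1380 = 4140.

4140


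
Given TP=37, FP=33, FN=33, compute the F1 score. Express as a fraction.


Precision = 37/70 = 37/70. Recall = 37/70 = 37/70. F1 = 2*P*R/(P+R) = 37/70.

37/70


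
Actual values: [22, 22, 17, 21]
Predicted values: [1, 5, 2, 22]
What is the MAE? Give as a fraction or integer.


MAE = (1/4) * (|22-1|=21 + |22-5|=17 + |17-2|=15 + |21-22|=1). Sum = 54. MAE = 27/2.

27/2


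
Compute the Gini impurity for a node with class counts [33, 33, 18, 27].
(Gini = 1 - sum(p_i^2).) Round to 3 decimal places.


Total = 111. Proportions: 33/111, 33/111, 18/111, 27/111. sum(p_i^2) = 0.2622. Gini = 1 - 0.2622 = 0.7378, which rounds to 0.738.

0.738


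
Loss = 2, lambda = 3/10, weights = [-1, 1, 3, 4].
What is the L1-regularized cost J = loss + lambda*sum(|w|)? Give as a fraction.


L1 norm = sum(|w|) = 9. J = 2 + 3/10 * 9 = 47/10.

47/10


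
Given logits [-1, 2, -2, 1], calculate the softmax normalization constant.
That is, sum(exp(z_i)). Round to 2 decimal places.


Denom = e^-1=0.3679 + e^2=7.3891 + e^-2=0.1353 + e^1=2.7183. Sum = 10.6106, which rounds to 10.61.

10.61


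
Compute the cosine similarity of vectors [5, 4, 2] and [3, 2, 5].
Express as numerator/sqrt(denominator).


dot = 33. |a|^2 = 45, |b|^2 = 38. cos = 33/sqrt(1710).

33/sqrt(1710)


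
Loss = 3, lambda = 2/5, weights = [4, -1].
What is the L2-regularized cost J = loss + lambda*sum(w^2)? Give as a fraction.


L2 sq norm = sum(w^2) = 17. J = 3 + 2/5 * 17 = 49/5.

49/5


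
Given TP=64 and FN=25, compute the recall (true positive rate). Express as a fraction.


Recall = TP / (TP + FN) = 64 / 89 = 64/89.

64/89


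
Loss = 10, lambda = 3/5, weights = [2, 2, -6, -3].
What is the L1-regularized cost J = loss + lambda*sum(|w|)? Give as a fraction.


L1 norm = sum(|w|) = 13. J = 10 + 3/5 * 13 = 89/5.

89/5


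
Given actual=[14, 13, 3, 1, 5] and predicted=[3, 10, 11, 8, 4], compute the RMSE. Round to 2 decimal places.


MSE = 48.8000. RMSE = sqrt(48.8000) = 6.99.

6.99


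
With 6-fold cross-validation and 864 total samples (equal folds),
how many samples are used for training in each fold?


Each validation fold has 864/6 = 144 samples. Training set = 864 - 144 = 720.

720


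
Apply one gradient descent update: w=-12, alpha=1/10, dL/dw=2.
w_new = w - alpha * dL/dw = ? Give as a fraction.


w_new = -12 - 1/10 * 2 = -12 - 1/5 = -61/5.

-61/5


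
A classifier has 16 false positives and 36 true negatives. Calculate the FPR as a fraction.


FPR = FP / (FP + TN) = 16 / 52 = 4/13.

4/13


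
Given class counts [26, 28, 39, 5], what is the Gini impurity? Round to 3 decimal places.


Total = 98. Proportions: 26/98, 28/98, 39/98, 5/98. sum(p_i^2) = 0.3130. Gini = 1 - 0.3130 = 0.6870, which rounds to 0.687.

0.687


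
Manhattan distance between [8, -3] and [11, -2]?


d = sum of absolute differences: |8-11|=3 + |-3--2|=1 = 4.

4


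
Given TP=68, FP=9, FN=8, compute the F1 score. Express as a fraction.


Precision = 68/77 = 68/77. Recall = 68/76 = 17/19. F1 = 2*P*R/(P+R) = 8/9.

8/9


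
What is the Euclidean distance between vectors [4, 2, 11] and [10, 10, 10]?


d = sqrt(sum of squared differences). (4-10)^2=36, (2-10)^2=64, (11-10)^2=1. Sum = 101.

sqrt(101)


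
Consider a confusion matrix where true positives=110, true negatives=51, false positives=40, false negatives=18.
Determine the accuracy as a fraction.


Accuracy = (TP + TN) / (TP + TN + FP + FN) = (110 + 51) / 219 = 161/219.

161/219


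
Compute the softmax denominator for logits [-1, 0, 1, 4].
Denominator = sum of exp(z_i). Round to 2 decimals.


Denom = e^-1=0.3679 + e^0=1.0000 + e^1=2.7183 + e^4=54.5982. Sum = 58.6844, which rounds to 58.68.

58.68


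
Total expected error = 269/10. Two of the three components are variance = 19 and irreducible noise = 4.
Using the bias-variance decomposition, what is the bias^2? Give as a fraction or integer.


Total error = bias^2 + variance + irreducible noise. So bias^2 = 269/10 - 19 - 4 = 39/10.

39/10


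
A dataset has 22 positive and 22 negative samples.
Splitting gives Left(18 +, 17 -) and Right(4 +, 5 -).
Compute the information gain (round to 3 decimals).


H(parent) = 1.0000. H(left) = 0.9994, H(right) = 0.9911. Weighted = (35/44)*0.9994 + (9/44)*0.9911 = 0.9977. IG = 1.0000 - 0.9977 = 0.0023, which rounds to 0.002.

0.002


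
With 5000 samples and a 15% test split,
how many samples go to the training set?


Test set = 5000 * 15% = 750. Training set = 5000 - 750 = 4250.

4250


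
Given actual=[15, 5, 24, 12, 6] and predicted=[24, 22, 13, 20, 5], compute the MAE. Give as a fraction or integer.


MAE = (1/5) * (|15-24|=9 + |5-22|=17 + |24-13|=11 + |12-20|=8 + |6-5|=1). Sum = 46. MAE = 46/5.

46/5


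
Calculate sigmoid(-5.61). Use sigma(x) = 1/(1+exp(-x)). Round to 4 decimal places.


sigma(-5.61) = 1/(1+e^(5.61)) = 1/(1+273.144238) = 1/274.144238 = 0.0036.

0.0036


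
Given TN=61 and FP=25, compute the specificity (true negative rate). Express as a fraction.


Specificity = TN / (TN + FP) = 61 / 86 = 61/86.

61/86


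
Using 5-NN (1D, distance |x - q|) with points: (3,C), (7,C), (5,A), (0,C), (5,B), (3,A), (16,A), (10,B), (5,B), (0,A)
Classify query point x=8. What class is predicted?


Distances: |3-8|=5, |7-8|=1, |5-8|=3, |0-8|=8, |5-8|=3, |3-8|=5, |16-8|=8, |10-8|=2, |5-8|=3, |0-8|=8. 5 nearest: (7,C), (10,B), (5,A), (5,B), (5,B). Counts: {'C': 1, 'B': 3, 'A': 1}. Majority class: B.

B


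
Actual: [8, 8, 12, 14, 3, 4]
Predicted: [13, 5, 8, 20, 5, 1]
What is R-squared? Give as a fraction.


Mean(y) = 49/6. SS_res = 99. SS_tot = 557/6. R^2 = 1 - 99/(557/6) = -37/557.

-37/557


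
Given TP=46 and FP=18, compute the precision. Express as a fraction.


Precision = TP / (TP + FP) = 46 / 64 = 23/32.

23/32


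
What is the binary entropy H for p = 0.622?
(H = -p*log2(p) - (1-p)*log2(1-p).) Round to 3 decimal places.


H = -0.622*log2(0.622) - 0.378*log2(0.378) = 0.957.

0.957


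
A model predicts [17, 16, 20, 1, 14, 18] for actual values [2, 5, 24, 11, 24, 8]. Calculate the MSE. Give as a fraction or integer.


MSE = (1/6) * ((2-17)^2=225 + (5-16)^2=121 + (24-20)^2=16 + (11-1)^2=100 + (24-14)^2=100 + (8-18)^2=100). Sum = 662. MSE = 331/3.

331/3


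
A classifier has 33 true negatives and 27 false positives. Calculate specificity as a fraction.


Specificity = TN / (TN + FP) = 33 / 60 = 11/20.

11/20


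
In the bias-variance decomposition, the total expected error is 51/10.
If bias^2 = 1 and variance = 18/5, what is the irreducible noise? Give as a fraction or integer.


Total error = bias^2 + variance + irreducible noise. So irreducible noise = 51/10 - 1 - 18/5 = 1/2.

1/2


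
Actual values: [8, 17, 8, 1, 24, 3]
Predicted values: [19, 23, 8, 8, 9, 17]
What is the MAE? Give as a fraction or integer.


MAE = (1/6) * (|8-19|=11 + |17-23|=6 + |8-8|=0 + |1-8|=7 + |24-9|=15 + |3-17|=14). Sum = 53. MAE = 53/6.

53/6


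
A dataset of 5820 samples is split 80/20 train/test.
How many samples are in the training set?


Test set = 5820 * 20% = 1164. Training set = 5820 - 1164 = 4656.

4656


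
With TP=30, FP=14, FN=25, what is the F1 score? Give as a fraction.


Precision = 30/44 = 15/22. Recall = 30/55 = 6/11. F1 = 2*P*R/(P+R) = 20/33.

20/33


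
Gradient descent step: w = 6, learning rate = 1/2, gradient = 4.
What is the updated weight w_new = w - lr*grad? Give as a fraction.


w_new = 6 - 1/2 * 4 = 6 - 2 = 4.

4


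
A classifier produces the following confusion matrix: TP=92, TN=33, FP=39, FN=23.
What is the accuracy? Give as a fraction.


Accuracy = (TP + TN) / (TP + TN + FP + FN) = (92 + 33) / 187 = 125/187.

125/187


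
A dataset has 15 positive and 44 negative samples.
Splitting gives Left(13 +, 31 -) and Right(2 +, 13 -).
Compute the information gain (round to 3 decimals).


H(parent) = 0.8179. H(left) = 0.8757, H(right) = 0.5665. Weighted = (44/59)*0.8757 + (15/59)*0.5665 = 0.7971. IG = 0.8179 - 0.7971 = 0.0208, which rounds to 0.021.

0.021


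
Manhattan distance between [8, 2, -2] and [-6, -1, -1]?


d = sum of absolute differences: |8--6|=14 + |2--1|=3 + |-2--1|=1 = 18.

18


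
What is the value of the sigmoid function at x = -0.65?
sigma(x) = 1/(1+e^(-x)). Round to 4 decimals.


sigma(-0.65) = 1/(1+e^(0.65)) = 1/(1+1.915541) = 1/2.915541 = 0.3430.

0.3430


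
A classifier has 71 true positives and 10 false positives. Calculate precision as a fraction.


Precision = TP / (TP + FP) = 71 / 81 = 71/81.

71/81


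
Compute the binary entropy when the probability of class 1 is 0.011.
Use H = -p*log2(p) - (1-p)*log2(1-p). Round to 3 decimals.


H = -0.011*log2(0.011) - 0.989*log2(0.989) = 0.087.

0.087


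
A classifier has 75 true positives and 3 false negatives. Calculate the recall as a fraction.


Recall = TP / (TP + FN) = 75 / 78 = 25/26.

25/26


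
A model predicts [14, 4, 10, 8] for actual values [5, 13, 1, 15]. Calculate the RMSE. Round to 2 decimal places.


MSE = 73.0000. RMSE = sqrt(73.0000) = 8.54.

8.54


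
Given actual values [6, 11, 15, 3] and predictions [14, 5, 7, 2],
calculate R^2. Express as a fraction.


Mean(y) = 35/4. SS_res = 165. SS_tot = 339/4. R^2 = 1 - 165/(339/4) = -107/113.

-107/113


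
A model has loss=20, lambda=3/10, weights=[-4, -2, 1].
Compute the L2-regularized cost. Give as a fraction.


L2 sq norm = sum(w^2) = 21. J = 20 + 3/10 * 21 = 263/10.

263/10


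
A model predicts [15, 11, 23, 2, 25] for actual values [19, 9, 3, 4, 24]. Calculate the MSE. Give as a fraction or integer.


MSE = (1/5) * ((19-15)^2=16 + (9-11)^2=4 + (3-23)^2=400 + (4-2)^2=4 + (24-25)^2=1). Sum = 425. MSE = 85.

85


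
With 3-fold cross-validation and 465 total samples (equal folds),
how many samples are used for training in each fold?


Each validation fold has 465/3 = 155 samples. Training set = 465 - 155 = 310.

310


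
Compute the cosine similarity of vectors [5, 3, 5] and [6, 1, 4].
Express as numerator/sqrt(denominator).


dot = 53. |a|^2 = 59, |b|^2 = 53. cos = 53/sqrt(3127).

53/sqrt(3127)


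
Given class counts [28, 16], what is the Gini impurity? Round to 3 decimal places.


Total = 44. Proportions: 28/44, 16/44. sum(p_i^2) = 0.5372. Gini = 1 - 0.5372 = 0.4628, which rounds to 0.463.

0.463


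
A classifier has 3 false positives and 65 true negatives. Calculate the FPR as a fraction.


FPR = FP / (FP + TN) = 3 / 68 = 3/68.

3/68


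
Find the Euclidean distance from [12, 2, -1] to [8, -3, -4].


d = sqrt(sum of squared differences). (12-8)^2=16, (2--3)^2=25, (-1--4)^2=9. Sum = 50.

sqrt(50)


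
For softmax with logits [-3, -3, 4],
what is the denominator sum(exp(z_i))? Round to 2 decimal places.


Denom = e^-3=0.0498 + e^-3=0.0498 + e^4=54.5982. Sum = 54.6978, which rounds to 54.70.

54.70


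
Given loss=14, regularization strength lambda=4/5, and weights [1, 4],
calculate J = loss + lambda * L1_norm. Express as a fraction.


L1 norm = sum(|w|) = 5. J = 14 + 4/5 * 5 = 18.

18


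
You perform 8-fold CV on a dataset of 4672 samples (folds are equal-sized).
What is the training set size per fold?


Each validation fold has 4672/8 = 584 samples. Training set = 4672 - 584 = 4088.

4088


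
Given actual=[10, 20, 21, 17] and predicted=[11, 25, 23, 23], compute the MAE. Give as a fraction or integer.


MAE = (1/4) * (|10-11|=1 + |20-25|=5 + |21-23|=2 + |17-23|=6). Sum = 14. MAE = 7/2.

7/2


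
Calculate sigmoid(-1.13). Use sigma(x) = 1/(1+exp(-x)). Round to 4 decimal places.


sigma(-1.13) = 1/(1+e^(1.13)) = 1/(1+3.095657) = 1/4.095657 = 0.2442.

0.2442


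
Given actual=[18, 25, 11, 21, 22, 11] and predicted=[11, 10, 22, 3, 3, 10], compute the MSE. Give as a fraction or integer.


MSE = (1/6) * ((18-11)^2=49 + (25-10)^2=225 + (11-22)^2=121 + (21-3)^2=324 + (22-3)^2=361 + (11-10)^2=1). Sum = 1081. MSE = 1081/6.

1081/6


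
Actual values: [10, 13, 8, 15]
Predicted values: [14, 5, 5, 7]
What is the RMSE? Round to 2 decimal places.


MSE = 38.2500. RMSE = sqrt(38.2500) = 6.18.

6.18


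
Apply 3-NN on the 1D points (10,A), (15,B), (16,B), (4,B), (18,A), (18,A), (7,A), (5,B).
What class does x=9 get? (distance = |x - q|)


Distances: |10-9|=1, |15-9|=6, |16-9|=7, |4-9|=5, |18-9|=9, |18-9|=9, |7-9|=2, |5-9|=4. 3 nearest: (10,A), (7,A), (5,B). Counts: {'A': 2, 'B': 1}. Majority class: A.

A


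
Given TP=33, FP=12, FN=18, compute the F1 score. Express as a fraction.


Precision = 33/45 = 11/15. Recall = 33/51 = 11/17. F1 = 2*P*R/(P+R) = 11/16.

11/16
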